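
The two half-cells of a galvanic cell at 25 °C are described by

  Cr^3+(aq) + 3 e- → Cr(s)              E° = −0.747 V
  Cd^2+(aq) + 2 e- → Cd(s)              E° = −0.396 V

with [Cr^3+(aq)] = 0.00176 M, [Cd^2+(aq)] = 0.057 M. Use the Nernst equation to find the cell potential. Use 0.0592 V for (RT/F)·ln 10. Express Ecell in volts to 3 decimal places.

+0.369 V

The Cd²⁺/Cd couple has the more positive E°, so it is the cathode; Cr³⁺/Cr is the anode.
E°cell = E°cat − E°an = −0.396 − (−0.747) = +0.351 V; n = 6.
Balancing gives 3 Cd^2+(aq) + 2 Cr(s) → 3 Cd(s) + 2 Cr^3+(aq); hence Q = [Cr^3+(aq)]^2 / [Cd^2+(aq)]^3 = 0.0167 (log Q = −1.777).
E = E° − (0.0592/n)·log Q = +0.351 − (0.0592/6)(−1.777) = +0.369 V.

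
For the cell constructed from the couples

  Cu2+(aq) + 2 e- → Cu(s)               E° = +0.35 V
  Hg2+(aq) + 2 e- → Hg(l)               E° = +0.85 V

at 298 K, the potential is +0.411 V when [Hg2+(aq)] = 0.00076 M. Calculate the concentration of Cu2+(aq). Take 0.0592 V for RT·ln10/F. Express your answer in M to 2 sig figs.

The Hg²⁺/Hg couple has the larger reduction potential, so it is the cathode: E°cell = +0.85 − (+0.35) = +0.50 V and n = 2.
From the Nernst equation, log Q = n(E° − E)/0.0592 = 2·(+0.50 − (+0.411))/0.0592 = 3.007.
For Hg2+(aq) + Cu(s) → Hg(l) + Cu2+(aq), the reaction quotient is Q = [Cu2+(aq)] / [Hg2+(aq)].
Substituting the known concentrations and solving, log [Cu2+(aq)] = −0.112 and [Cu2+(aq)] = 0.77 M.

0.77 M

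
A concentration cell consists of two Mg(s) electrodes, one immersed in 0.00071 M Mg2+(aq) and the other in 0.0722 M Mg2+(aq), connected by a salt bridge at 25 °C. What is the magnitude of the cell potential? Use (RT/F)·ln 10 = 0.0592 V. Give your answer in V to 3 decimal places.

For a concentration cell E°cell = 0, since both electrodes use the same couple.
The compartment with the higher Mg2+(aq) concentration (0.0722 M) acts as the cathode; ions are reduced there and produced at the dilute (0.00071 M) anode.
With n = 2, Ecell = −(0.0592/2)·log([dilute]/[conc]) = −(0.0592/2)·log(0.00071/0.0722) = +0.059 V.

0.059 V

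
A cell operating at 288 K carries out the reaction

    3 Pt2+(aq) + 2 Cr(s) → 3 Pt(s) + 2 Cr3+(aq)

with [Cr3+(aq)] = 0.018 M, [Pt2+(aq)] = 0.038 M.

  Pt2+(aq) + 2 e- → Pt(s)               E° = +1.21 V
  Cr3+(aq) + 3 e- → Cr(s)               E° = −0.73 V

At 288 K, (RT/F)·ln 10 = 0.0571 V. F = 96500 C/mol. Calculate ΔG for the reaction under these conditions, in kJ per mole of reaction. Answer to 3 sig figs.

E°cell = +1.21 − (−0.73) = +1.94 V; the balanced reaction transfers n = 6 electrons.
The reaction quotient is [Cr3+(aq)]^2 / [Pt2+(aq)]^3 = 5.9; by Nernst, E = +1.94 − (0.0571/6)(0.771) = +1.9327 V.
Then ΔG = −nFE = −6 × 96500 × +1.9327 J/mol = −1120 kJ/mol.

−1120 kJ/mol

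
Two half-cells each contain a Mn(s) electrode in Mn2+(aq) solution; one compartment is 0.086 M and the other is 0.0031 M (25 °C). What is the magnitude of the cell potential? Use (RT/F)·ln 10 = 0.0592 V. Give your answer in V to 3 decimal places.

0.043 V

For a concentration cell E°cell = 0, since both electrodes use the same couple.
The compartment with the higher Mn2+(aq) concentration (0.086 M) acts as the cathode; ions are reduced there and produced at the dilute (0.0031 M) anode.
With n = 2, Ecell = −(0.0592/2)·log([dilute]/[conc]) = −(0.0592/2)·log(0.0031/0.086) = +0.043 V.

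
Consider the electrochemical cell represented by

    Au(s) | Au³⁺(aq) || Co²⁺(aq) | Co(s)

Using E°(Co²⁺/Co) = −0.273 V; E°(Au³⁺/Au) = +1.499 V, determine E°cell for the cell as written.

By convention the left-hand electrode in cell notation is the anode (oxidation) and the right-hand electrode is the cathode (reduction).
E°cell = E°(right) − E°(left) = −0.273 − (+1.499) = −1.772 V.
The negative sign shows that, as written, the cell would require an external voltage to drive the reaction.

−1.772 V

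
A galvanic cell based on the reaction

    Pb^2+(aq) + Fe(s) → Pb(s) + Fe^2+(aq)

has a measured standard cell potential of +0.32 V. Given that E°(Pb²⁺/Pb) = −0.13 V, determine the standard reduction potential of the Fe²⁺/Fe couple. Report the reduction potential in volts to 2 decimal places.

In the reaction as written the Pb²⁺/Pb couple is reduced (cathode) and Fe²⁺/Fe is oxidized (anode), so E°cell = E°(Pb²⁺/Pb) − E°(Fe²⁺/Fe).
E°(Fe²⁺/Fe) = E°(cathode) − E°cell = −0.13 − (+0.32) = −0.45 V.

−0.45 V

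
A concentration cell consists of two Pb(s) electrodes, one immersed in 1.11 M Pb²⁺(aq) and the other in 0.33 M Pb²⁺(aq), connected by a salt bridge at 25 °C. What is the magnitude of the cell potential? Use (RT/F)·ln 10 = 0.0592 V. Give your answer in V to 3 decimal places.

0.016 V

For a concentration cell E°cell = 0, since both electrodes use the same couple.
The compartment with the higher Pb²⁺(aq) concentration (1.11 M) acts as the cathode; ions are reduced there and produced at the dilute (0.33 M) anode.
With n = 2, Ecell = −(0.0592/2)·log([dilute]/[conc]) = −(0.0592/2)·log(0.33/1.11) = +0.016 V.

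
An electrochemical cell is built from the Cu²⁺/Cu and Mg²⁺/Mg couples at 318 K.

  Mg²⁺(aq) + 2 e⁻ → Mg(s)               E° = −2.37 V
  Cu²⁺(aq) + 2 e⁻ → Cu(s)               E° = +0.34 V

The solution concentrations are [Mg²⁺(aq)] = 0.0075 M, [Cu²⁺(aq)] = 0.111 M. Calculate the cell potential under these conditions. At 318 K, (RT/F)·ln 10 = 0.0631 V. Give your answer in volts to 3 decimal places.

Since E°(Cu²⁺/Cu) > E°(Mg²⁺/Mg), Cu²⁺/Cu serves as the cathode.
E°cell = E°cat − E°an = +0.34 − (−2.37) = +2.71 V; n = 2.
For the overall reaction Cu²⁺(aq) + Mg(s) → Cu(s) + Mg²⁺(aq), Q = [Mg²⁺(aq)] / [Cu²⁺(aq)] = 0.0676, giving log Q = −1.170.
Applying E = E° − (RT ln10/nF)·log Q gives +2.71 − (0.0631/2)(−1.170) = +2.747 V.

+2.747 V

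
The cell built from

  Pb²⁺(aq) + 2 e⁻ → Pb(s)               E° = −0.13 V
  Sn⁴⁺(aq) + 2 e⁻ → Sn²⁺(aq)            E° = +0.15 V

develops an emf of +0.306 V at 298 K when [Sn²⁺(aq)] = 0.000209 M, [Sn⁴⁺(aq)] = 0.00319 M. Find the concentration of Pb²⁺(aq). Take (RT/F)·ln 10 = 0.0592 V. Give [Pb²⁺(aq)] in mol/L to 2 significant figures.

2.0 M

The Sn⁴⁺/Sn²⁺ couple has the larger reduction potential, so it is the cathode: E°cell = +0.15 − (−0.13) = +0.28 V and n = 2.
From the Nernst equation, log Q = n(E° − E)/0.0592 = 2·(+0.28 − (+0.306))/0.0592 = −0.878.
The balanced reaction is Sn⁴⁺(aq) + Pb(s) → Sn²⁺(aq) + Pb²⁺(aq), so Q = ([Sn²⁺(aq)]·[Pb²⁺(aq)]) / [Sn⁴⁺(aq)].
Solving for the unknown gives log [Pb²⁺(aq)] = 0.306, so [Pb²⁺(aq)] ≈ 2.0 M.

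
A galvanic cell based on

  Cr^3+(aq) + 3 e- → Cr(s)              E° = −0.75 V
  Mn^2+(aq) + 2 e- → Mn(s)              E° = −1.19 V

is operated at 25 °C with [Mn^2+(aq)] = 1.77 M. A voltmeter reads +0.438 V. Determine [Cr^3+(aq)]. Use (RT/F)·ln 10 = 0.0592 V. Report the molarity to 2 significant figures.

1.9 M

With Cr³⁺/Cr at the cathode and Mn²⁺/Mn at the anode, E°cell = −0.75 − (−1.19) = +0.44 V (n = 6).
From the Nernst equation, log Q = n(E° − E)/0.0592 = 6·(+0.44 − (+0.438))/0.0592 = 0.203.
The balanced reaction is 2 Cr^3+(aq) + 3 Mn(s) → 2 Cr(s) + 3 Mn^2+(aq), so Q = [Mn^2+(aq)]^3 / [Cr^3+(aq)]^2.
Isolating [Cr^3+(aq)] in Q = 10^{0.203} yields log [Cr^3+(aq)] = 0.270, i.e. 1.9 M.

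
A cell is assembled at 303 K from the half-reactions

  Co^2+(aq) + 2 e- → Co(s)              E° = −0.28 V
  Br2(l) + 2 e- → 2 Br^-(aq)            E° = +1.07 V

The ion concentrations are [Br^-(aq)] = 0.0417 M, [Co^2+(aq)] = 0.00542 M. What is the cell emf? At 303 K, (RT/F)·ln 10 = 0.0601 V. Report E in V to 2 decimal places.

The Br₂/Br⁻ couple has the more positive E°, so it is the cathode; Co²⁺/Co is the anode.
The standard potential is +1.07 − (−0.28) = +1.35 V and the balanced reaction transfers n = 2 electrons.
Balancing gives Br2(l) + Co(s) → 2 Br^-(aq) + Co^2+(aq); hence Q = [Br^-(aq)]^2·[Co^2+(aq)] = 9.42×10^−6 (log Q = −5.026).
E = E° − (0.0601/n)·log Q = +1.35 − (0.0601/2)(−5.026) = +1.50 V.

+1.50 V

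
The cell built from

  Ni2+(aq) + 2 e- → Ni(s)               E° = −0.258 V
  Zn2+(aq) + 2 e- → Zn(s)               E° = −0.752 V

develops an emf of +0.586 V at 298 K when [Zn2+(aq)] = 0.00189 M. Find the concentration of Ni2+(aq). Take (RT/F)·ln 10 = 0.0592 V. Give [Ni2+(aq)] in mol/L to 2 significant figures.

2.4 M

The Ni²⁺/Ni couple has the larger reduction potential, so it is the cathode: E°cell = −0.258 − (−0.752) = +0.494 V and n = 2.
Since E = E° − (0.0592/n)·log Q, log Q = n(E° − E)/0.0592 = −3.108.
For Ni2+(aq) + Zn(s) → Ni(s) + Zn2+(aq), the reaction quotient is Q = [Zn2+(aq)] / [Ni2+(aq)].
Isolating [Ni2+(aq)] in Q = 10^{−3.108} yields log [Ni2+(aq)] = 0.384, i.e. 2.4 M.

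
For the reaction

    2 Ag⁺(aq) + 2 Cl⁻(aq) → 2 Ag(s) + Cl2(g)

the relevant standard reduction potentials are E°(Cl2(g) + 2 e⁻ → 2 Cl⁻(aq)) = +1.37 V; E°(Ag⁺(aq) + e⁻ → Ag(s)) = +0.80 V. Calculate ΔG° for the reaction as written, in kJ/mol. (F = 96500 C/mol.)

In the reaction as written Ag⁺(aq) is reduced, so the Ag⁺/Ag couple is the cathode and Cl₂/Cl⁻ is the anode.
E°cell = +0.80 − (+1.37) = −0.57 V; balancing electrons gives n = 2.
ΔG° = −nFE°cell = −(2)(96500)(−0.57) J/mol = +110 kJ/mol.

+110 kJ/mol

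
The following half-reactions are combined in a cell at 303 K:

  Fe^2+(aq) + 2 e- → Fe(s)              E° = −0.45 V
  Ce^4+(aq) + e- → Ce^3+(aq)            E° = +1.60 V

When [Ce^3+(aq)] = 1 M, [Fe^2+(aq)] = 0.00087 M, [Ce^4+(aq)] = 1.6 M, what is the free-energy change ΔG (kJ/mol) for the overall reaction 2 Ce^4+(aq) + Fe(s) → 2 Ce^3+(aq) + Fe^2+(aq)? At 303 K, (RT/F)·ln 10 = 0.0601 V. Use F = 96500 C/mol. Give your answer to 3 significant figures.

The standard cell potential is +1.60 − (−0.45) = +2.05 V, with n = 2 electrons in the balanced equation.
Q = ([Ce^3+(aq)]^2·[Fe^2+(aq)]) / [Ce^4+(aq)]^2 = 0.00034, so log Q = −3.469 and E = +2.05 − (0.0601/2)(−3.469) = +2.1542 V.
Then ΔG = −nFE = −2 × 96500 × +2.1542 J/mol = −416 kJ/mol.

−416 kJ/mol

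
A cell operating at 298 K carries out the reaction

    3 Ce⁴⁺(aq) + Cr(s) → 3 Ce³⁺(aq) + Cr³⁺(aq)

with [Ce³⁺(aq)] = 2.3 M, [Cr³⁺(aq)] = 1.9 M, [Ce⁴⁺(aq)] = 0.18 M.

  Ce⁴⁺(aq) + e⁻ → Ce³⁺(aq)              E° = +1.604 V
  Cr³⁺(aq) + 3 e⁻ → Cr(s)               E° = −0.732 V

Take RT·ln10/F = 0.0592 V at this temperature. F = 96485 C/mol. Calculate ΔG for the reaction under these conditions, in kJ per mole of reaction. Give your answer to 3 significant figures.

The standard cell potential is +1.604 − (−0.732) = +2.336 V, with n = 3 electrons in the balanced equation.
The reaction quotient is ([Ce³⁺(aq)]^3·[Cr³⁺(aq)]) / [Ce⁴⁺(aq)]^3 = 3.96×10^3; by Nernst, E = +2.336 − (0.0592/3)(3.598) = +2.2650 V.
Then ΔG = −nFE = −3 × 96485 × +2.2650 J/mol = −656 kJ/mol.

−656 kJ/mol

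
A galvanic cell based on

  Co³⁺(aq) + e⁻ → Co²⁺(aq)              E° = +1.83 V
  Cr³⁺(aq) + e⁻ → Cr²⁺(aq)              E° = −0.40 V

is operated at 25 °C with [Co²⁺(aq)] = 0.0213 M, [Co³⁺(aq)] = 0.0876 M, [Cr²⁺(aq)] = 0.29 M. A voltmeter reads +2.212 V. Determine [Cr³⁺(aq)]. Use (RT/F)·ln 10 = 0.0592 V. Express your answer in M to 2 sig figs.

With Co³⁺/Co²⁺ at the cathode and Cr³⁺/Cr²⁺ at the anode, E°cell = +1.83 − (−0.40) = +2.23 V (n = 1).
Rearranging E = E° − (0.0592/n)·log Q gives log Q = 1(+2.23 − (+2.212))/0.0592 = 0.304.
The balanced reaction is Co³⁺(aq) + Cr²⁺(aq) → Co²⁺(aq) + Cr³⁺(aq), so Q = ([Co²⁺(aq)]·[Cr³⁺(aq)]) / ([Co³⁺(aq)]·[Cr²⁺(aq)]).
Isolating [Cr³⁺(aq)] in Q = 10^{0.304} yields log [Cr³⁺(aq)] = 0.381, i.e. 2.4 M.

2.4 M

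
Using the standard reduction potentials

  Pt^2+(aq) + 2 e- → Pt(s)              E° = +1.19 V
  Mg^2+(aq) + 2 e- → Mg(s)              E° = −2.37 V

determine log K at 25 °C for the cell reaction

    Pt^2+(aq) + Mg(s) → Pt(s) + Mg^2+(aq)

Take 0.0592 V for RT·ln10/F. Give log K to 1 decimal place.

The Pt²⁺/Pt couple is reduced (cathode); E°cell = +1.19 − (−2.37) = +3.56 V with n = 2.
At equilibrium E = 0, so log K = nE°cell / 0.0592 = (2)(+3.56) / 0.0592 = 120.3.

log K = 120.3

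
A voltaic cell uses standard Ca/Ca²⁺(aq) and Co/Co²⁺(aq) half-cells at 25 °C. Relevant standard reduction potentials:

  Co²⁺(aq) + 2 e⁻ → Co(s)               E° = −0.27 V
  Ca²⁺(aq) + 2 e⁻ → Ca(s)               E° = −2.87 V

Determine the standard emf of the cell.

Of the two couples in this cell, the one with the more positive reduction potential is reduced at the cathode: here that is Co²⁺/Co (−0.27 V); Ca²⁺/Ca (−2.87 V) is the anode.
E°cell = E°(cathode) − E°(anode) = −0.27 − (−2.87) = +2.60 V.

+2.60 V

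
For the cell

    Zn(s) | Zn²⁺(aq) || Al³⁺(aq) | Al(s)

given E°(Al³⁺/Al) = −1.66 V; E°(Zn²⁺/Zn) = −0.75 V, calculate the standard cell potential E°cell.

By convention the left-hand electrode in cell notation is the anode (oxidation) and the right-hand electrode is the cathode (reduction).
E°cell = E°(right) − E°(left) = −1.66 − (−0.75) = −0.91 V.
The negative sign shows that, as written, the cell would require an external voltage to drive the reaction.

−0.91 V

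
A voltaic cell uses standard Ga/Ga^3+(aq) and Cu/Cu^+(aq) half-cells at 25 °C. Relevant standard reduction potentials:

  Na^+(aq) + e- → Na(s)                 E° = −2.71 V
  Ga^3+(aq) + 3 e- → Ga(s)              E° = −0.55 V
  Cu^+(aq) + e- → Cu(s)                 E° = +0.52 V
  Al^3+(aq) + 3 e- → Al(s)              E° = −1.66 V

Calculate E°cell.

The Cu⁺/Cu couple has the higher E°, so Cu ion is reduced (cathode) and Ga is oxidized (anode).
E°cell = E°(cathode) − E°(anode) = +0.52 − (−0.55) = +1.07 V.

+1.07 V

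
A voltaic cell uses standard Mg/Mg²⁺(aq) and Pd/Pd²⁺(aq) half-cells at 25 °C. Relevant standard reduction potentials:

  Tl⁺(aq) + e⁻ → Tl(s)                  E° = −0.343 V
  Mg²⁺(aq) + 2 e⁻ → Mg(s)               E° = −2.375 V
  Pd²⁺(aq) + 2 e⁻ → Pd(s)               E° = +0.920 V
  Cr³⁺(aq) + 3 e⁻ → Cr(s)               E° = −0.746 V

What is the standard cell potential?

+3.295 V

The Pd²⁺/Pd couple has the higher E°, so Pd ion is reduced (cathode) and Mg is oxidized (anode).
E°cell = E°(cathode) − E°(anode) = +0.920 − (−2.375) = +3.295 V.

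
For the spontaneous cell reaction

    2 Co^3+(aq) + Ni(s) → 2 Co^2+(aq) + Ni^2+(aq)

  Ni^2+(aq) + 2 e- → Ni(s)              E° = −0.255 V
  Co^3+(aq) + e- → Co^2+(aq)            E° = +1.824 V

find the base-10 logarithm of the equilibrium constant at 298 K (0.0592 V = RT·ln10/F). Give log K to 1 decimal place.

log K = 70.2

The Co³⁺/Co²⁺ couple is reduced (cathode); E°cell = +1.824 − (−0.255) = +2.079 V with n = 2.
At equilibrium E = 0, so log K = nE°cell / 0.0592 = (2)(+2.079) / 0.0592 = 70.2.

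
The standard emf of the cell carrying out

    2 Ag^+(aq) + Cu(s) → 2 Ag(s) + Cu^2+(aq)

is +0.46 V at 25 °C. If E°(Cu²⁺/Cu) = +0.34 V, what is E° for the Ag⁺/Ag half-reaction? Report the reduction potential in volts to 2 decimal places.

+0.80 V

In the reaction as written the Ag⁺/Ag couple is reduced (cathode) and Cu²⁺/Cu is oxidized (anode), so E°cell = E°(Ag⁺/Ag) − E°(Cu²⁺/Cu).
E°(Ag⁺/Ag) = E°cell + E°(anode) = +0.46 + (+0.34) = +0.80 V.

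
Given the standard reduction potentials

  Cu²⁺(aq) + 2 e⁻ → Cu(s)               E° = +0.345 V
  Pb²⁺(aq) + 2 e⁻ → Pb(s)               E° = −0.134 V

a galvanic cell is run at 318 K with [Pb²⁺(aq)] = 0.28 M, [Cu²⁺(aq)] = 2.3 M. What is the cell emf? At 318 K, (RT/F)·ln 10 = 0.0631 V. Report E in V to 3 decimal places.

Since E°(Cu²⁺/Cu) > E°(Pb²⁺/Pb), Cu²⁺/Cu serves as the cathode.
E°cell = E°cat − E°an = +0.345 − (−0.134) = +0.479 V; n = 2.
Balancing gives Cu²⁺(aq) + Pb(s) → Cu(s) + Pb²⁺(aq); hence Q = [Pb²⁺(aq)] / [Cu²⁺(aq)] = 0.122 (log Q = −0.915).
By the Nernst equation, E = +0.479 − (0.0631/2)·(−0.915) = +0.508 V.

+0.508 V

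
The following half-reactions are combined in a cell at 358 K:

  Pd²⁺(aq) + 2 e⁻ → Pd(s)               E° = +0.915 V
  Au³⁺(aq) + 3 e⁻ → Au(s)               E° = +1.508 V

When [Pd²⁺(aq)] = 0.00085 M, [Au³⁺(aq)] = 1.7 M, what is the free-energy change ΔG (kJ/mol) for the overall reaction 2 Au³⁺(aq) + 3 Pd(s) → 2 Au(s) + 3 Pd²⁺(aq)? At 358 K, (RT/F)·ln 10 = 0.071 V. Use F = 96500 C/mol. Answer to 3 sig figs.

E°cell = +1.508 − (+0.915) = +0.593 V; the balanced reaction transfers n = 6 electrons.
Here Q = [Pd²⁺(aq)]^3 / [Au³⁺(aq)]^2 = 2.12×10^−10 (log Q = −9.673), giving E = +0.593 − (0.071/6)·(−9.673) = +0.7075 V.
ΔG = −nFE = −(6)(96500)(+0.7075) J/mol = −410 kJ/mol.

−410 kJ/mol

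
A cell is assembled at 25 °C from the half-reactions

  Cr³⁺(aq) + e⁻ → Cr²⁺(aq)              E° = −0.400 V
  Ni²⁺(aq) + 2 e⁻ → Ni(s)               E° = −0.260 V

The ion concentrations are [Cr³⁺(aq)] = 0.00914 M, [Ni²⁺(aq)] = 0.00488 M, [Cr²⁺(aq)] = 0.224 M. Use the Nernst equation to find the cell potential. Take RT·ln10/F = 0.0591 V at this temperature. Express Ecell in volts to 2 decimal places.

Since E°(Ni²⁺/Ni) > E°(Cr³⁺/Cr²⁺), Ni²⁺/Ni serves as the cathode.
The standard potential is −0.260 − (−0.400) = +0.140 V and the balanced reaction transfers n = 2 electrons.
For the overall reaction Ni²⁺(aq) + 2 Cr²⁺(aq) → Ni(s) + 2 Cr³⁺(aq), Q = [Cr³⁺(aq)]^2 / ([Ni²⁺(aq)]·[Cr²⁺(aq)]^2) = 0.341, giving log Q = −0.467.
E = E° − (0.0591/n)·log Q = +0.140 − (0.0591/2)(−0.467) = +0.15 V.

+0.15 V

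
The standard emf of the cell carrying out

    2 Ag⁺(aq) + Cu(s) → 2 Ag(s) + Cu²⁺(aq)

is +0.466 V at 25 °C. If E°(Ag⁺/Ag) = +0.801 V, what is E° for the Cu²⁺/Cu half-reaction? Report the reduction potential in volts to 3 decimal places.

+0.335 V

In the reaction as written the Ag⁺/Ag couple is reduced (cathode) and Cu²⁺/Cu is oxidized (anode), so E°cell = E°(Ag⁺/Ag) − E°(Cu²⁺/Cu).
E°(Cu²⁺/Cu) = E°(cathode) − E°cell = +0.801 − (+0.466) = +0.335 V.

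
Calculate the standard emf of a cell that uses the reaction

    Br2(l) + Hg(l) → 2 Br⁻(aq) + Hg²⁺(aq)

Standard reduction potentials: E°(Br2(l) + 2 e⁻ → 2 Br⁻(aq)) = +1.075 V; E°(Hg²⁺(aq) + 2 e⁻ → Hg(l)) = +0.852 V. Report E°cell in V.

+0.223 V

Br2(l) gains electrons, so the Br₂/Br⁻ couple is the cathode; the Hg²⁺/Hg couple is the anode.
E°cell = E°(cathode) − E°(anode) = +1.075 − (+0.852) = +0.223 V.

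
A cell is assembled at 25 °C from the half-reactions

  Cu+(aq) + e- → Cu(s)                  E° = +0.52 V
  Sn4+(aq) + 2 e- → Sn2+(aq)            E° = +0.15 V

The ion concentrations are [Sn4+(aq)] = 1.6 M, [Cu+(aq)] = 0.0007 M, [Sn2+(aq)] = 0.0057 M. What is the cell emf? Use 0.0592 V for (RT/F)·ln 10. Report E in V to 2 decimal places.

+0.11 V

The Cu⁺/Cu couple has the more positive E°, so it is the cathode; Sn⁴⁺/Sn²⁺ is the anode.
The standard potential is +0.52 − (+0.15) = +0.37 V and the balanced reaction transfers n = 2 electrons.
Balancing gives 2 Cu+(aq) + Sn2+(aq) → 2 Cu(s) + Sn4+(aq); hence Q = [Sn4+(aq)] / ([Cu+(aq)]^2·[Sn2+(aq)]) = 5.73×10^8 (log Q = 8.758).
Applying E = E° − (RT ln10/nF)·log Q gives +0.37 − (0.0592/2)(8.758) = +0.11 V.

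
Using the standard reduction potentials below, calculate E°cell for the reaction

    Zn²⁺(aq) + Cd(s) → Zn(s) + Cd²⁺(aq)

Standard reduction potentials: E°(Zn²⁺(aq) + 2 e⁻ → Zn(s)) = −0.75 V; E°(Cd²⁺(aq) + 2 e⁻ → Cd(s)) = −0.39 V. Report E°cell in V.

Zn²⁺(aq) gains electrons, so the Zn²⁺/Zn couple is the cathode; the Cd²⁺/Cd couple is the anode.
E°cell = E°(cathode) − E°(anode) = −0.75 − (−0.39) = −0.36 V.
The negative E°cell means the reaction is non-spontaneous in the direction written.

−0.36 V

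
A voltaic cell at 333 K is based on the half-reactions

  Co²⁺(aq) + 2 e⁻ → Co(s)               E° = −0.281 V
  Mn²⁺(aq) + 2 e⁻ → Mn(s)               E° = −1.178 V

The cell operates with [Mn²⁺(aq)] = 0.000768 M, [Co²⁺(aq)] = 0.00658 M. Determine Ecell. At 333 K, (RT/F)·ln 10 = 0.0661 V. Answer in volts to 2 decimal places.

+0.93 V

The Co²⁺/Co couple has the more positive E°, so it is the cathode; Mn²⁺/Mn is the anode.
E°cell = −0.281 − (−1.178) = +0.897 V, with n = 2 electrons transferred.
For the overall reaction Co²⁺(aq) + Mn(s) → Co(s) + Mn²⁺(aq), Q = [Mn²⁺(aq)] / [Co²⁺(aq)] = 0.117, giving log Q = −0.933.
Applying E = E° − (RT ln10/nF)·log Q gives +0.897 − (0.0661/2)(−0.933) = +0.93 V.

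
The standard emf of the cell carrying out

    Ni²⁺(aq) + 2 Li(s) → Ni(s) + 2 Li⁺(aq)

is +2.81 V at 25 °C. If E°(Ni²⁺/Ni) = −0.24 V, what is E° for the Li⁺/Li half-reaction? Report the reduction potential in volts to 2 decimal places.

−3.05 V

In the reaction as written the Ni²⁺/Ni couple is reduced (cathode) and Li⁺/Li is oxidized (anode), so E°cell = E°(Ni²⁺/Ni) − E°(Li⁺/Li).
E°(Li⁺/Li) = E°(cathode) − E°cell = −0.24 − (+2.81) = −3.05 V.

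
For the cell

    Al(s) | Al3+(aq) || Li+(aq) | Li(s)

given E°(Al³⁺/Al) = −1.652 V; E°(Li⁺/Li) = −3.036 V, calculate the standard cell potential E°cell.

−1.384 V

By convention the left-hand electrode in cell notation is the anode (oxidation) and the right-hand electrode is the cathode (reduction).
E°cell = E°(right) − E°(left) = −3.036 − (−1.652) = −1.384 V.
The negative sign shows that, as written, the cell would require an external voltage to drive the reaction.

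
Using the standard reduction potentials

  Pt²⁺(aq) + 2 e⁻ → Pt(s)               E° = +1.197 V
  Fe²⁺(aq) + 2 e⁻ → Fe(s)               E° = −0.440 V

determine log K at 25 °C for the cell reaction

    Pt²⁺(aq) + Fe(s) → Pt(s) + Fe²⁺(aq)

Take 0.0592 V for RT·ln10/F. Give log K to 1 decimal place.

The Pt²⁺/Pt couple is reduced (cathode); E°cell = +1.197 − (−0.440) = +1.637 V with n = 2.
At equilibrium E = 0, so log K = nE°cell / 0.0592 = (2)(+1.637) / 0.0592 = 55.3.

log K = 55.3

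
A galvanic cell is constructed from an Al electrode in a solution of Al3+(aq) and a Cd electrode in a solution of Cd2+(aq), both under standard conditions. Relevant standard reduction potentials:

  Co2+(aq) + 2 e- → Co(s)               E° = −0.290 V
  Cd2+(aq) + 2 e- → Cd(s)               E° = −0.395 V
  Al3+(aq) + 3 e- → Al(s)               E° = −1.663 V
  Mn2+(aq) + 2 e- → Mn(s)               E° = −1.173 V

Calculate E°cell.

+1.268 V

Of the two couples in this cell, the one with the more positive reduction potential is reduced at the cathode: here that is Cd²⁺/Cd (−0.395 V); Al³⁺/Al (−1.663 V) is the anode.
E°cell = E°(cathode) − E°(anode) = −0.395 − (−1.663) = +1.268 V.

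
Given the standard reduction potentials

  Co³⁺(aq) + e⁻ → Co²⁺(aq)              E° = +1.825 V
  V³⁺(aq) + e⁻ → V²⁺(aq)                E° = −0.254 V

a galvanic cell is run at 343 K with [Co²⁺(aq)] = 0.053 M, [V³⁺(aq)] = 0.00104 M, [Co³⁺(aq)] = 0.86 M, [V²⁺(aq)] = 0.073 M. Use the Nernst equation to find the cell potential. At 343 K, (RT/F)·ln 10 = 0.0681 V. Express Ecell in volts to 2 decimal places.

Co³⁺/Co²⁺ is reduced (cathode, E° = +1.825 V) and V³⁺/V²⁺ is oxidized (anode).
E°cell = +1.825 − (−0.254) = +2.079 V, with n = 1 electron transferred.
Balancing gives Co³⁺(aq) + V²⁺(aq) → Co²⁺(aq) + V³⁺(aq); hence Q = ([Co²⁺(aq)]·[V³⁺(aq)]) / ([Co³⁺(aq)]·[V²⁺(aq)]) = 0.000878 (log Q = −3.057).
E = E° − (0.0681/n)·log Q = +2.079 − (0.0681/1)(−3.057) = +2.29 V.

+2.29 V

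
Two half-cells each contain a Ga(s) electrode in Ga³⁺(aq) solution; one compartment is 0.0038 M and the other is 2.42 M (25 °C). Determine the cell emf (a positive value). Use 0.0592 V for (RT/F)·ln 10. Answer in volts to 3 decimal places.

0.055 V

For a concentration cell E°cell = 0, since both electrodes use the same couple.
The compartment with the higher Ga³⁺(aq) concentration (2.42 M) acts as the cathode; ions are reduced there and produced at the dilute (0.0038 M) anode.
With n = 3, Ecell = −(0.0592/3)·log([dilute]/[conc]) = −(0.0592/3)·log(0.0038/2.42) = +0.055 V.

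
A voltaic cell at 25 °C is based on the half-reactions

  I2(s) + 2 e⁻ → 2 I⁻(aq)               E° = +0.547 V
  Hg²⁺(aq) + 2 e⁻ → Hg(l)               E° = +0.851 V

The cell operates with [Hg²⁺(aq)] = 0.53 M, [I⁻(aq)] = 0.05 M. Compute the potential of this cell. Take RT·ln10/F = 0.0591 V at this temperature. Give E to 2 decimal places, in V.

+0.22 V

Since E°(Hg²⁺/Hg) > E°(I₂/I⁻), Hg²⁺/Hg serves as the cathode.
E°cell = E°cat − E°an = +0.851 − (+0.547) = +0.304 V; n = 2.
Balancing gives Hg²⁺(aq) + 2 I⁻(aq) → Hg(l) + I2(s); hence Q = 1 / ([Hg²⁺(aq)]·[I⁻(aq)]^2) = 755 (log Q = 2.878).
Applying E = E° − (RT ln10/nF)·log Q gives +0.304 − (0.0591/2)(2.878) = +0.22 V.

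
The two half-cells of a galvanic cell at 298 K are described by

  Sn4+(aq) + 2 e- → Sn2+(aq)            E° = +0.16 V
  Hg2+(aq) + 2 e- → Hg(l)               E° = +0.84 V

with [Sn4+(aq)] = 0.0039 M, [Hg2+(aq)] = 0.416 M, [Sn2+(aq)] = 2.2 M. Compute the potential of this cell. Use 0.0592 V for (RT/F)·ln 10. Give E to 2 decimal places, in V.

The Hg²⁺/Hg couple has the more positive E°, so it is the cathode; Sn⁴⁺/Sn²⁺ is the anode.
The standard potential is +0.84 − (+0.16) = +0.68 V and the balanced reaction transfers n = 2 electrons.
Balancing gives Hg2+(aq) + Sn2+(aq) → Hg(l) + Sn4+(aq); hence Q = [Sn4+(aq)] / ([Hg2+(aq)]·[Sn2+(aq)]) = 0.00426 (log Q = −2.370).
E = E° − (0.0592/n)·log Q = +0.68 − (0.0592/2)(−2.370) = +0.75 V.

+0.75 V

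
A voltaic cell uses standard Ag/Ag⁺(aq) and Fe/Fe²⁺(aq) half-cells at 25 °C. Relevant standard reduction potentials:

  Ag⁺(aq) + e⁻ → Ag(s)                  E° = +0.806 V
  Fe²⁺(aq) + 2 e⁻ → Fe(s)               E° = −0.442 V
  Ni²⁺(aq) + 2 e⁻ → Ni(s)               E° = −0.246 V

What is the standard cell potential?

The Ag⁺/Ag couple has the higher E°, so Ag ion is reduced (cathode) and Fe is oxidized (anode).
E°cell = E°(cathode) − E°(anode) = +0.806 − (−0.442) = +1.248 V.

+1.248 V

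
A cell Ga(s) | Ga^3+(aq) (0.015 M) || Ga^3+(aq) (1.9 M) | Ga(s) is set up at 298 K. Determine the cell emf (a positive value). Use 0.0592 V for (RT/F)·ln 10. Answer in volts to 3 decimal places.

For a concentration cell E°cell = 0, since both electrodes use the same couple.
The compartment with the higher Ga^3+(aq) concentration (1.9 M) acts as the cathode; ions are reduced there and produced at the dilute (0.015 M) anode.
With n = 3, Ecell = −(0.0592/3)·log([dilute]/[conc]) = −(0.0592/3)·log(0.015/1.9) = +0.041 V.

0.041 V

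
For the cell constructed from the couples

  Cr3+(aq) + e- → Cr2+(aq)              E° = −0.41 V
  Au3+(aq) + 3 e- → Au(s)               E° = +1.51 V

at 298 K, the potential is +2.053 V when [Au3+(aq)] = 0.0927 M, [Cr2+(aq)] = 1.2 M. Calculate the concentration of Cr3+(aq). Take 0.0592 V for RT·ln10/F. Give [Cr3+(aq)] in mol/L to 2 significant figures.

The Au³⁺/Au couple has the larger reduction potential, so it is the cathode: E°cell = +1.51 − (−0.41) = +1.92 V and n = 3.
Since E = E° − (0.0592/n)·log Q, log Q = n(E° − E)/0.0592 = −6.740.
Balancing electrons gives Au3+(aq) + 3 Cr2+(aq) → Au(s) + 3 Cr3+(aq); thus Q = [Cr3+(aq)]^3 / ([Au3+(aq)]·[Cr2+(aq)]^3).
Solving for the unknown gives log [Cr3+(aq)] = −2.512, so [Cr3+(aq)] ≈ 0.0031 M.

0.0031 M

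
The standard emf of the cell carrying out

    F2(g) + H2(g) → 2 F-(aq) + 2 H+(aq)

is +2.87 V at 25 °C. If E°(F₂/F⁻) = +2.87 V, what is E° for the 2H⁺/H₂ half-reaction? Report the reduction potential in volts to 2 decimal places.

In the reaction as written the F₂/F⁻ couple is reduced (cathode) and 2H⁺/H₂ is oxidized (anode), so E°cell = E°(F₂/F⁻) − E°(2H⁺/H₂).
E°(2H⁺/H₂) = E°(cathode) − E°cell = +2.87 − (+2.87) = +0.00 V.

+0.00 V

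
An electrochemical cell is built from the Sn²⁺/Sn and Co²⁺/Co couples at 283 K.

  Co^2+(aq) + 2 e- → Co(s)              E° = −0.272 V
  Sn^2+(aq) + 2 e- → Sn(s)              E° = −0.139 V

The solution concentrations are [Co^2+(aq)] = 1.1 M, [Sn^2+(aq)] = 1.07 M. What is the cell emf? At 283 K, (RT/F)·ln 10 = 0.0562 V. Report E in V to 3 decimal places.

Sn²⁺/Sn is reduced (cathode, E° = −0.139 V) and Co²⁺/Co is oxidized (anode).
E°cell = E°cat − E°an = −0.139 − (−0.272) = +0.133 V; n = 2.
The balanced reaction is Sn^2+(aq) + Co(s) → Sn(s) + Co^2+(aq), so Q = [Co^2+(aq)] / [Sn^2+(aq)] = 1.03 and log Q = 0.012.
E = E° − (0.0562/n)·log Q = +0.133 − (0.0562/2)(0.012) = +0.133 V.

+0.133 V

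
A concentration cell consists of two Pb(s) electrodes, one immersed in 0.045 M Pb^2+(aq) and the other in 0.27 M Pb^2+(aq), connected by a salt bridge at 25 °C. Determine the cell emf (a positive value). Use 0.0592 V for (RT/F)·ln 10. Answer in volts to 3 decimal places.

0.023 V

For a concentration cell E°cell = 0, since both electrodes use the same couple.
The compartment with the higher Pb^2+(aq) concentration (0.27 M) acts as the cathode; ions are reduced there and produced at the dilute (0.045 M) anode.
With n = 2, Ecell = −(0.0592/2)·log([dilute]/[conc]) = −(0.0592/2)·log(0.045/0.27) = +0.023 V.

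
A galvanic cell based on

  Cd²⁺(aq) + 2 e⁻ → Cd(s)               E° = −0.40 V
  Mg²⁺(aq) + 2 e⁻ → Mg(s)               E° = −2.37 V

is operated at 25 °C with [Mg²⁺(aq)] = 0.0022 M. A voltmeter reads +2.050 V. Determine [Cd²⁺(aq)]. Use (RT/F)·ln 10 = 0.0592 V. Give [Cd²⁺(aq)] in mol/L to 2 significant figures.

With Cd²⁺/Cd at the cathode and Mg²⁺/Mg at the anode, E°cell = −0.40 − (−2.37) = +1.97 V (n = 2).
Since E = E° − (0.0592/n)·log Q, log Q = n(E° − E)/0.0592 = −2.703.
The balanced reaction is Cd²⁺(aq) + Mg(s) → Cd(s) + Mg²⁺(aq), so Q = [Mg²⁺(aq)] / [Cd²⁺(aq)].
Isolating [Cd²⁺(aq)] in Q = 10^{−2.703} yields log [Cd²⁺(aq)] = 0.045, i.e. 1.1 M.

1.1 M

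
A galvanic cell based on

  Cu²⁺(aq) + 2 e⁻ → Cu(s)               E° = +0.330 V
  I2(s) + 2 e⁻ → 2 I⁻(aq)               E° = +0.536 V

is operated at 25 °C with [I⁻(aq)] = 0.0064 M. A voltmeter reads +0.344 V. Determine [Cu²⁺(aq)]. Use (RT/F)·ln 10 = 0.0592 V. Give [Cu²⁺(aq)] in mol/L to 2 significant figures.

With I₂/I⁻ at the cathode and Cu²⁺/Cu at the anode, E°cell = +0.536 − (+0.330) = +0.206 V (n = 2).
Rearranging E = E° − (0.0592/n)·log Q gives log Q = 2(+0.206 − (+0.344))/0.0592 = −4.662.
For I2(s) + Cu(s) → 2 I⁻(aq) + Cu²⁺(aq), the reaction quotient is Q = [I⁻(aq)]^2·[Cu²⁺(aq)].
Isolating [Cu²⁺(aq)] in Q = 10^{−4.662} yields log [Cu²⁺(aq)] = −0.274, i.e. 0.53 M.

0.53 M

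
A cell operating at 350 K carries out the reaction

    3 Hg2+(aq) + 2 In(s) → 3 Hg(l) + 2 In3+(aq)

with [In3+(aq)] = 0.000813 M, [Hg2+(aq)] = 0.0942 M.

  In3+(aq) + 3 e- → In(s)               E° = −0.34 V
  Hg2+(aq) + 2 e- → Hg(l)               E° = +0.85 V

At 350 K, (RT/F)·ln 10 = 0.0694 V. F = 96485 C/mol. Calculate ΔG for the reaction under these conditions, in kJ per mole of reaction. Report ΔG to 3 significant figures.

−710 kJ/mol

With Hg²⁺/Hg reduced at the cathode, E°cell = +0.85 − (−0.34) = +1.19 V and n = 6.
The reaction quotient is [In3+(aq)]^2 / [Hg2+(aq)]^3 = 0.000791; by Nernst, E = +1.19 − (0.0694/6)(−3.102) = +1.2259 V.
Then ΔG = −nFE = −6 × 96485 × +1.2259 J/mol = −710 kJ/mol.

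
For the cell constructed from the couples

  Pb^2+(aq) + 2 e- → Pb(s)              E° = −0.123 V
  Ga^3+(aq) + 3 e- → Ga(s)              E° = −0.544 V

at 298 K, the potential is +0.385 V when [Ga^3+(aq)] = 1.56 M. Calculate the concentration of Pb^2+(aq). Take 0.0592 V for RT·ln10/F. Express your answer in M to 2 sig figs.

With Pb²⁺/Pb at the cathode and Ga³⁺/Ga at the anode, E°cell = −0.123 − (−0.544) = +0.421 V (n = 6).
From the Nernst equation, log Q = n(E° − E)/0.0592 = 6·(+0.421 − (+0.385))/0.0592 = 3.649.
For 3 Pb^2+(aq) + 2 Ga(s) → 3 Pb(s) + 2 Ga^3+(aq), the reaction quotient is Q = [Ga^3+(aq)]^2 / [Pb^2+(aq)]^3.
Substituting the known concentrations and solving, log [Pb^2+(aq)] = −1.088 and [Pb^2+(aq)] = 0.082 M.

0.082 M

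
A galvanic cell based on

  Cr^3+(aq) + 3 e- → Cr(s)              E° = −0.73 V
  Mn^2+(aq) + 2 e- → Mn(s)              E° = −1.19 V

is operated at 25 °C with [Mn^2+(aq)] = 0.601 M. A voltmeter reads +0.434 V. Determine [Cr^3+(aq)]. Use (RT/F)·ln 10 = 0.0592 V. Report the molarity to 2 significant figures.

The Cr³⁺/Cr couple has the larger reduction potential, so it is the cathode: E°cell = −0.73 − (−1.19) = +0.46 V and n = 6.
From the Nernst equation, log Q = n(E° − E)/0.0592 = 6·(+0.46 − (+0.434))/0.0592 = 2.635.
For 2 Cr^3+(aq) + 3 Mn(s) → 2 Cr(s) + 3 Mn^2+(aq), the reaction quotient is Q = [Mn^2+(aq)]^3 / [Cr^3+(aq)]^2.
Substituting the known concentrations and solving, log [Cr^3+(aq)] = −1.649 and [Cr^3+(aq)] = 0.022 M.

0.022 M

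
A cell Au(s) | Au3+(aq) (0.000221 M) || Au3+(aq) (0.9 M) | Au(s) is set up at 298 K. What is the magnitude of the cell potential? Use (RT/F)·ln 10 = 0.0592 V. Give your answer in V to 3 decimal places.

0.071 V

For a concentration cell E°cell = 0, since both electrodes use the same couple.
The compartment with the higher Au3+(aq) concentration (0.9 M) acts as the cathode; ions are reduced there and produced at the dilute (0.000221 M) anode.
With n = 3, Ecell = −(0.0592/3)·log([dilute]/[conc]) = −(0.0592/3)·log(0.000221/0.9) = +0.071 V.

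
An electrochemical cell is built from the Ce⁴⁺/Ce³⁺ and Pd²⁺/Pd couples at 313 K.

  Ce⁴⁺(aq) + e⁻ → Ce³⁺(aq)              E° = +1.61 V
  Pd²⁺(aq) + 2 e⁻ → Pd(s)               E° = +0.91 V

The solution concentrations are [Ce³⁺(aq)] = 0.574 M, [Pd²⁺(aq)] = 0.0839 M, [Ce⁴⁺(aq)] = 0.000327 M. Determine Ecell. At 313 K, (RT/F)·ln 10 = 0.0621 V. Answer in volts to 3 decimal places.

+0.532 V

The Ce⁴⁺/Ce³⁺ couple has the more positive E°, so it is the cathode; Pd²⁺/Pd is the anode.
E°cell = +1.61 − (+0.91) = +0.70 V, with n = 2 electrons transferred.
Balancing gives 2 Ce⁴⁺(aq) + Pd(s) → 2 Ce³⁺(aq) + Pd²⁺(aq); hence Q = ([Ce³⁺(aq)]^2·[Pd²⁺(aq)]) / [Ce⁴⁺(aq)]^2 = 2.59×10^5 (log Q = 5.412).
By the Nernst equation, E = +0.70 − (0.0621/2)·(5.412) = +0.532 V.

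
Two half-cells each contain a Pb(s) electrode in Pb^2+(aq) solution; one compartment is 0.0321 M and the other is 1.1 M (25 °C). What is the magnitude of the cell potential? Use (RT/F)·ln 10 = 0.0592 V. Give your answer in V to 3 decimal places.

0.045 V

For a concentration cell E°cell = 0, since both electrodes use the same couple.
The compartment with the higher Pb^2+(aq) concentration (1.1 M) acts as the cathode; ions are reduced there and produced at the dilute (0.0321 M) anode.
With n = 2, Ecell = −(0.0592/2)·log([dilute]/[conc]) = −(0.0592/2)·log(0.0321/1.1) = +0.045 V.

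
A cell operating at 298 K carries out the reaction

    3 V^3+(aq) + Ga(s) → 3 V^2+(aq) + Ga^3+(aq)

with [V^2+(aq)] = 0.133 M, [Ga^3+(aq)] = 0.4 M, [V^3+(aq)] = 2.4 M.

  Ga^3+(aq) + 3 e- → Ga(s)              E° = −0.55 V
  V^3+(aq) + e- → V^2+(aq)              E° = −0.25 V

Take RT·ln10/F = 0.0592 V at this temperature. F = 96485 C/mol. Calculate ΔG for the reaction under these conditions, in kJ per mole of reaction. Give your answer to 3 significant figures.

E°cell = −0.25 − (−0.55) = +0.30 V; the balanced reaction transfers n = 3 electrons.
Q = ([V^2+(aq)]^3·[Ga^3+(aq)]) / [V^3+(aq)]^3 = 6.81×10^−5, so log Q = −4.167 and E = +0.30 − (0.0592/3)(−4.167) = +0.3822 V.
Finally ΔG = −nFE = −(3)(96485 C/mol)(+0.3822 V) = −111 kJ/mol.

−111 kJ/mol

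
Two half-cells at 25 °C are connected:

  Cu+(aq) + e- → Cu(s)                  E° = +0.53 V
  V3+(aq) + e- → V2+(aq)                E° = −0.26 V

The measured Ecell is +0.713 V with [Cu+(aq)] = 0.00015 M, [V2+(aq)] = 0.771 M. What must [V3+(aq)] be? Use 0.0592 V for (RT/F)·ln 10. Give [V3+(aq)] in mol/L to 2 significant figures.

With Cu⁺/Cu at the cathode and V³⁺/V²⁺ at the anode, E°cell = +0.53 − (−0.26) = +0.79 V (n = 1).
Rearranging E = E° − (0.0592/n)·log Q gives log Q = 1(+0.79 − (+0.713))/0.0592 = 1.301.
For Cu+(aq) + V2+(aq) → Cu(s) + V3+(aq), the reaction quotient is Q = [V3+(aq)] / ([Cu+(aq)]·[V2+(aq)]).
Solving for the unknown gives log [V3+(aq)] = −2.636, so [V3+(aq)] ≈ 0.0023 M.

0.0023 M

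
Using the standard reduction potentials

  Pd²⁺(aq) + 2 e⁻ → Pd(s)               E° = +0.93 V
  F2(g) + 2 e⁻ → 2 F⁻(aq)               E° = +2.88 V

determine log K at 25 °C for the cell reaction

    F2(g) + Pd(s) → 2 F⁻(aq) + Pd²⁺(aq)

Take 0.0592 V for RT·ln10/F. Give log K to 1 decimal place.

log K = 65.9

The F₂/F⁻ couple is reduced (cathode); E°cell = +2.88 − (+0.93) = +1.95 V with n = 2.
At equilibrium E = 0, so log K = nE°cell / 0.0592 = (2)(+1.95) / 0.0592 = 65.9.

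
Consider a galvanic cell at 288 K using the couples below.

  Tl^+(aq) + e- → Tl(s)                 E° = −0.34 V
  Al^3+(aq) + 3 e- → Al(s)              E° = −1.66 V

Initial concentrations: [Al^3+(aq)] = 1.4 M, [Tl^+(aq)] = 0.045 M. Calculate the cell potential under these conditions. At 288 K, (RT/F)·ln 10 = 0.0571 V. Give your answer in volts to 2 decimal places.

+1.24 V

Tl⁺/Tl is reduced (cathode, E° = −0.34 V) and Al³⁺/Al is oxidized (anode).
The standard potential is −0.34 − (−1.66) = +1.32 V and the balanced reaction transfers n = 3 electrons.
The balanced reaction is 3 Tl^+(aq) + Al(s) → 3 Tl(s) + Al^3+(aq), so Q = [Al^3+(aq)] / [Tl^+(aq)]^3 = 1.54×10^4 and log Q = 4.186.
By the Nernst equation, E = +1.32 − (0.0571/3)·(4.186) = +1.24 V.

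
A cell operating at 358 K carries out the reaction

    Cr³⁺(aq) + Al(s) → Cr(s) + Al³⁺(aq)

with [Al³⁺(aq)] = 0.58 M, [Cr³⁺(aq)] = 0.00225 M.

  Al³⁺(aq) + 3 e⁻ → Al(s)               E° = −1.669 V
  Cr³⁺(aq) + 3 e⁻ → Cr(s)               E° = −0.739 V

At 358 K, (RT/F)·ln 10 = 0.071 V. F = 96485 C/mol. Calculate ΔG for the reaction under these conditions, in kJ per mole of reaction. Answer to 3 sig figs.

−253 kJ/mol

E°cell = −0.739 − (−1.669) = +0.930 V; the balanced reaction transfers n = 3 electrons.
The reaction quotient is [Al³⁺(aq)] / [Cr³⁺(aq)] = 258; by Nernst, E = +0.930 − (0.071/3)(2.411) = +0.8729 V.
ΔG = −nFE = −(3)(96485)(+0.8729) J/mol = −253 kJ/mol.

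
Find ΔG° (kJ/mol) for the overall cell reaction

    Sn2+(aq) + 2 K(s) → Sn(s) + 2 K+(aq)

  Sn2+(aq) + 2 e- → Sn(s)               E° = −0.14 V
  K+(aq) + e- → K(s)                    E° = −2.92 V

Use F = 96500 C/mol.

In the reaction as written Sn2+(aq) is reduced, so the Sn²⁺/Sn couple is the cathode and K⁺/K is the anode.
E°cell = −0.14 − (−2.92) = +2.78 V; balancing electrons gives n = 2.
ΔG° = −nFE°cell = −(2)(96500)(+2.78) J/mol = −537 kJ/mol.

−537 kJ/mol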